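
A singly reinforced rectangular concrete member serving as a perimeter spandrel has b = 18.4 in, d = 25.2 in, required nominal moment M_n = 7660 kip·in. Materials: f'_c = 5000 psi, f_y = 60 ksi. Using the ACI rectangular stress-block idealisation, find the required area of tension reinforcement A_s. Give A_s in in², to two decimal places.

A_s ≈ 5.53 in²

From M_n = 0.85 f'_c a b (d − a/2):
a = d − √(d² − 2M_n/(0.85 f'_c b)) = 25.2 − √(25.2² − 2 × 7660/(0.85 × 5 × 18.4)) = 4.245 in.
A_s = 0.85 f'_c a b / f_y = 0.85 × 5 × 4.245 × 18.4 / 60 = 5.533 in².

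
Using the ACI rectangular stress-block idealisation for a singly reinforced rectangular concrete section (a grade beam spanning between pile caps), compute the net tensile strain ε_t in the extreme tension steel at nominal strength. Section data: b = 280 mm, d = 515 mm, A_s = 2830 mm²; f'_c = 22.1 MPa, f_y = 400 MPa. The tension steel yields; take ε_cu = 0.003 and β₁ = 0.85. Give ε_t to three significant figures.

a = A_s f_y/(0.85 f'_c b) = 215.22 mm.
β₁ = 0.85, so c = a/β₁ = 215.22/0.85 = 253.20 mm.
From the linear strain diagram with ε_cu = 0.003: ε_t = 0.003 (d − c)/c = 0.003 × (515 − 253.20)/253.20 = 0.00310.
ε_t < 0.004 — the section is over-reinforced for flexure under ACI limits.

ε_t ≈ 0.00310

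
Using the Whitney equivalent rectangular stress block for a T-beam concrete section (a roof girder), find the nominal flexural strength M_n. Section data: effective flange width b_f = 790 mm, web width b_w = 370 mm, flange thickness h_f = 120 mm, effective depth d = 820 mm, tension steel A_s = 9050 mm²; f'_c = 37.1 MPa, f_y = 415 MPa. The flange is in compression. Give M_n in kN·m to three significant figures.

Tension: T = A_s f_y = 9050 × 415 = 3755750 N.
Try a within the flange: a = T/(0.85 f'_c b_f) = 3755750/(0.85 × 37.1 × 790) = 150.76 mm.
a = 150.76 > h_f = 120 mm: the block extends into the web. Split into flange-overhang and web parts.
C_f = 0.85 f'_c (b_f − b_w) h_f = 0.85 × 37.1 × (790 − 370) × 120 = 1589364 N.
Remaining web compression depth: a_w = (T − C_f)/(0.85 f'_c b_w) = (3755750 − 1589364)/(0.85 × 37.1 × 370) = 185.67 mm.
M_n = C_f(d − h_f/2) + (T − C_f)(d − a_w/2) = 1589364 × (820 − 60) + 2166386 × (820 − 92.835) = 1207.92 + 1575.32 = 2783.24 × 10⁶ N·mm.
M_n = 2783.24 kN·m.

M_n ≈ 2780 kN·m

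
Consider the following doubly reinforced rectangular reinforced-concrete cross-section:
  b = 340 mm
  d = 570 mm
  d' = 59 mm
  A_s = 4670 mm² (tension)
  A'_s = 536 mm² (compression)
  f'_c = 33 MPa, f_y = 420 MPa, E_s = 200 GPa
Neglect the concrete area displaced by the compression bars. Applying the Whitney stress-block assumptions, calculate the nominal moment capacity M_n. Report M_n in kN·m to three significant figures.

M_n ≈ 947 kN·m

Assume both tension and compression steel yield.
Net tension couple steel: A_s − A'_s = 4134 mm².
a = (A_s − A'_s) f_y / (0.85 f'_c b) = 1736280/(0.85 × 33 × 340) = 182.06 mm.
c = a/β₁ = 182.06/0.814 = 223.66 mm; ε'_s = 0.003(c − d')/c = 0.0022 ≥ f_y/E_s = 0.0021, so compression steel does yield.
M_n = (A_s − A'_s) f_y (d − a/2) + A'_s f_y (d − d') = [1736280 × (570 − 91.03) + 225120 × (570 − 59)] × 10⁻⁶ = 831.63 + 115.04 = 946.67 kN·m.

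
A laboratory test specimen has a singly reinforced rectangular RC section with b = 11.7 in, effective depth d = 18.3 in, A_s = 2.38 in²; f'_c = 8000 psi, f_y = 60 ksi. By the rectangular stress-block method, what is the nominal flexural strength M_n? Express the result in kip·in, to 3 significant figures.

T = A_s f_y = 2.38 × 60 = 142.8 kips.
a = T/(0.85 f'_c b) = 142.8/(0.85 × 8 × 11.7) = 1.795 in.
M_n = T(d − a/2) = 142.8 × (18.3 − 0.8975) = 2485.1 kip·in.

M_n ≈ 2490 kip·in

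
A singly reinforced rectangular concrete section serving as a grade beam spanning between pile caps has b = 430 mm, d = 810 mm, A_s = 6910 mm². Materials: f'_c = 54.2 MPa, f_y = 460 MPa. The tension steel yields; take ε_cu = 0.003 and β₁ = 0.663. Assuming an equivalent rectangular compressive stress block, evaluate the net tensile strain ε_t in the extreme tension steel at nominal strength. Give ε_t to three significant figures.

ε_t ≈ 0.00704

a = A_s f_y/(0.85 f'_c b) = 160.45 mm.
β₁ = 0.663, so c = a/β₁ = 160.45/0.663 = 242.01 mm.
From the linear strain diagram with ε_cu = 0.003: ε_t = 0.003 (d − c)/c = 0.003 × (810 − 242.01)/242.01 = 0.00704.
Since ε_t ≥ 0.005, the section is tension-controlled.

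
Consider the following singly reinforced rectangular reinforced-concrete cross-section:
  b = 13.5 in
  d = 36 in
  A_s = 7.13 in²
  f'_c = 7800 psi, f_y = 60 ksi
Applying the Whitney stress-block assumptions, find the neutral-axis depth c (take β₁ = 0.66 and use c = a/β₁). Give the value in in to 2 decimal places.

T = A_s f_y = 7.13 × 60 = 427.8 kips.
a = T/(0.85 f'_c b) = 427.8/(0.85 × 7.8 × 13.5) = 4.7796 in.
With β₁ = 0.66, c = a/β₁ = 4.7796/0.66 = 7.24 in.

c ≈ 7.24 in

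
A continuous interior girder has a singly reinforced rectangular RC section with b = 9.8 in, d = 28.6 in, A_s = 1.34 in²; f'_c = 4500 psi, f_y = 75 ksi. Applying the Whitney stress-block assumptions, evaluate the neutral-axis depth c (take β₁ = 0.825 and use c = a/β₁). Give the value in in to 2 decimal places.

c ≈ 3.25 in

T = A_s f_y = 1.34 × 75 = 100.5 kips.
a = T/(0.85 f'_c b) = 100.5/(0.85 × 4.5 × 9.8) = 2.6811 in.
With β₁ = 0.825, c = a/β₁ = 2.6811/0.825 = 3.25 in.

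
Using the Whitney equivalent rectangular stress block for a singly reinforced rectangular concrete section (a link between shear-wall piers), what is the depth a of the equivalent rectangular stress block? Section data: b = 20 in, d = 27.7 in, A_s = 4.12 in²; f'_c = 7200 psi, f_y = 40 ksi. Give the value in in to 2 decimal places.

a ≈ 1.35 in

T = A_s f_y = 4.12 × 40 = 164.8 kips.
a = T/(0.85 f'_c b) = 164.8/(0.85 × 7.2 × 20) = 1.35 in.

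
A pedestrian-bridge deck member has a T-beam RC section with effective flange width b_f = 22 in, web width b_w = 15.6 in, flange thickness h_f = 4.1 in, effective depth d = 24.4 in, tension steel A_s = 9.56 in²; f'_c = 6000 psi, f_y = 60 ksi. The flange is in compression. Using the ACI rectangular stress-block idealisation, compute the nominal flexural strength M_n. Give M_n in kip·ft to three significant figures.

Tension: T = A_s f_y = 9.56 × 60 = 573.6 kips.
Try a within the flange: a = T/(0.85 f'_c b_f) = 573.6/(0.85 × 6 × 22) = 5.112 in.
a = 5.112 > h_f = 4.1 in: the block extends into the web. Split into flange-overhang and web parts.
C_f = 0.85 f'_c (b_f − b_w) h_f = 0.85 × 6 × (22 − 15.6) × 4.1 = 133.8 kips.
Remaining web compression depth: a_w = (T − C_f)/(0.85 f'_c b_w) = (573.6 − 133.8)/(0.85 × 6 × 15.6) = 5.528 in.
M_n = C_f(d − h_f/2) + (T − C_f)(d − a_w/2) = 133.8 × (24.4 − 2.05) + 439.8 × (24.4 − 2.764) = 2990.4 + 9515.5 = 12505.9 kip·in.
M_n = 12505.9/12 = 1042.16 kip·ft.

M_n ≈ 1040 kip·ft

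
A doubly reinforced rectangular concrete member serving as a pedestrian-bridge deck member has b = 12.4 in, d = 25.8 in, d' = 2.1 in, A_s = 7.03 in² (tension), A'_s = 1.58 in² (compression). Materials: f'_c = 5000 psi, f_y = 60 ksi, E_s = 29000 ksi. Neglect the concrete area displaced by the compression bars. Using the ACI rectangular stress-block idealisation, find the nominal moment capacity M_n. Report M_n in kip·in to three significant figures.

Assume both steels yield.
a = (A_s − A'_s) f_y/(0.85 f'_c b) = (7.03 − 1.58) × 60/(0.85 × 5 × 12.4) = 6.205 in.
c = a/β₁ = 6.205/0.8 = 7.756 in; ε'_s = 0.003(c − d')/c = 0.0022 ≥ ε_y = 0.0021, so the compression steel yields.
M_n = (A_s − A'_s) f_y (d − a/2) + A'_s f_y (d − d') = 327 × (25.8 − 3.1025) + 94.8 × (25.8 − 2.1) = 7422.1 + 2246.8 = 9668.9 kip·in.

M_n ≈ 9670 kip·in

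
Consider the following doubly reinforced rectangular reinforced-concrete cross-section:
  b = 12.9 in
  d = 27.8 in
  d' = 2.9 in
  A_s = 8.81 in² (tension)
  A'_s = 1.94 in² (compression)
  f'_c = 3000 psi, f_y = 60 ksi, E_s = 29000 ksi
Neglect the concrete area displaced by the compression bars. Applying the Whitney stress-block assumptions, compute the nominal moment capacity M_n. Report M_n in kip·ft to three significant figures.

M_n ≈ 981 kip·ft

Assume both steels yield.
a = (A_s − A'_s) f_y/(0.85 f'_c b) = (8.81 − 1.94) × 60/(0.85 × 3 × 12.9) = 12.531 in.
c = a/β₁ = 12.531/0.85 = 14.742 in; ε'_s = 0.003(c − d')/c = 0.0024 ≥ ε_y = 0.0021, so the compression steel yields.
M_n = (A_s − A'_s) f_y (d − a/2) + A'_s f_y (d − d') = 412.2 × (27.8 − 6.2655) + 116.4 × (27.8 − 2.9) = 8876.5 + 2898.4 = 11774.9 kip·in = 11774.9/12 = 981.24 kip·ft.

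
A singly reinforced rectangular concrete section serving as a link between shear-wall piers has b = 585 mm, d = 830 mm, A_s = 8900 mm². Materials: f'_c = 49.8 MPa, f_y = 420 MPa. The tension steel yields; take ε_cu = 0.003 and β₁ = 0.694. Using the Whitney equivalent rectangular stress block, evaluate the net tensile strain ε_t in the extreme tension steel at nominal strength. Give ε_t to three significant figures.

a = A_s f_y/(0.85 f'_c b) = 150.95 mm.
β₁ = 0.694, so c = a/β₁ = 150.95/0.694 = 217.51 mm.
From the linear strain diagram with ε_cu = 0.003: ε_t = 0.003 (d − c)/c = 0.003 × (830 − 217.51)/217.51 = 0.00845.
Since ε_t ≥ 0.005, the section is tension-controlled.

ε_t ≈ 0.00845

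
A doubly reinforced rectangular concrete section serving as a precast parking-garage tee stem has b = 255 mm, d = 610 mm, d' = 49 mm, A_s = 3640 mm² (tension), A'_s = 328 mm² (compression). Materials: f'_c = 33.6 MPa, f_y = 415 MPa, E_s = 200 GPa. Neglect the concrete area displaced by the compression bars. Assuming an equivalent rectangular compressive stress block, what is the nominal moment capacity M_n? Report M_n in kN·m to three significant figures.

M_n ≈ 785 kN·m

Assume both tension and compression steel yield.
Net tension couple steel: A_s − A'_s = 3312 mm².
a = (A_s − A'_s) f_y / (0.85 f'_c b) = 1374480/(0.85 × 33.6 × 255) = 188.73 mm.
c = a/β₁ = 188.73/0.81 = 233.00 mm; ε'_s = 0.003(c − d')/c = 0.0024 ≥ f_y/E_s = 0.0021, so compression steel does yield.
M_n = (A_s − A'_s) f_y (d − a/2) + A'_s f_y (d − d') = [1374480 × (610 − 94.365) + 136120 × (610 − 49)] × 10⁻⁶ = 708.73 + 76.36 = 785.09 kN·m.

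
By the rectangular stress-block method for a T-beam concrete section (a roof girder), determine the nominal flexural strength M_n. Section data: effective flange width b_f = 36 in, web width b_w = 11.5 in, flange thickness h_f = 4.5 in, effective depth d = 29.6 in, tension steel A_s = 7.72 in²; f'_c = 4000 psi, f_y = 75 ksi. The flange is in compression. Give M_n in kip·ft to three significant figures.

M_n ≈ 1310 kip·ft

Tension: T = A_s f_y = 7.72 × 75 = 579 kips.
Try a within the flange: a = T/(0.85 f'_c b_f) = 579/(0.85 × 4 × 36) = 4.730 in.
a = 4.730 > h_f = 4.5 in: the block extends into the web. Split into flange-overhang and web parts.
C_f = 0.85 f'_c (b_f − b_w) h_f = 0.85 × 4 × (36 − 11.5) × 4.5 = 374.9 kips.
Remaining web compression depth: a_w = (T − C_f)/(0.85 f'_c b_w) = (579 − 374.9)/(0.85 × 4 × 11.5) = 5.220 in.
M_n = C_f(d − h_f/2) + (T − C_f)(d − a_w/2) = 374.9 × (29.6 − 2.25) + 204.1 × (29.6 − 2.61) = 10253.5 + 5508.7 = 15762.2 kip·in.
M_n = 15762.2/12 = 1313.52 kip·ft.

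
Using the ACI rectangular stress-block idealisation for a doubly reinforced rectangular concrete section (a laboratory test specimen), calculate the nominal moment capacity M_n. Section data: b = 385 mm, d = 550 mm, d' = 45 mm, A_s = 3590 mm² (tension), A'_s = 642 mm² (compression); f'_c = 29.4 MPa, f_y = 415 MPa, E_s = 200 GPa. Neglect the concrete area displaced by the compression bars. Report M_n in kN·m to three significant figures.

Assume both tension and compression steel yield.
Net tension couple steel: A_s − A'_s = 2948 mm².
a = (A_s − A'_s) f_y / (0.85 f'_c b) = 1223420/(0.85 × 29.4 × 385) = 127.16 mm.
c = a/β₁ = 127.16/0.84 = 151.38 mm; ε'_s = 0.003(c − d')/c = 0.0021 ≥ f_y/E_s = 0.0021, so compression steel does yield.
M_n = (A_s − A'_s) f_y (d − a/2) + A'_s f_y (d − d') = [1223420 × (550 − 63.58) + 266430 × (550 − 45)] × 10⁻⁶ = 595.10 + 134.55 = 729.65 kN·m.

M_n ≈ 730 kN·m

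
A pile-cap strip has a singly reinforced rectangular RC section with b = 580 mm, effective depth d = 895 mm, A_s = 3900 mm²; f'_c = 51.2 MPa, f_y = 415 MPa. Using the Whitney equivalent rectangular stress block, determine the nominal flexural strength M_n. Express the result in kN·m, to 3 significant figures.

M_n ≈ 1400 kN·m

T = A_s f_y = 3900 × 415 = 1618500 N = 1618.5 kN.
From C = T: a = T/(0.85 f'_c b) = 1618500/(0.85 × 51.2 × 580) = 64.12 mm.
M_n = T(d − a/2) = 1618.5 kN × (895 − 32.06) mm = 1396.67 kN·m.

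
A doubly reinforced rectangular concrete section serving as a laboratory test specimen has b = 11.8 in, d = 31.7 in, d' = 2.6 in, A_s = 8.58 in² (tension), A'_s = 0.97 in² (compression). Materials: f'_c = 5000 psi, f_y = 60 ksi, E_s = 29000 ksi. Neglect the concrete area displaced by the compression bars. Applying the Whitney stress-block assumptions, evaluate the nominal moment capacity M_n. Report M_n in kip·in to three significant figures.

M_n ≈ 14100 kip·in

Assume both steels yield.
a = (A_s − A'_s) f_y/(0.85 f'_c b) = (8.58 − 0.97) × 60/(0.85 × 5 × 11.8) = 9.105 in.
c = a/β₁ = 9.105/0.8 = 11.381 in; ε'_s = 0.003(c − d')/c = 0.0023 ≥ ε_y = 0.0021, so the compression steel yields.
M_n = (A_s − A'_s) f_y (d − a/2) + A'_s f_y (d − d') = 456.6 × (31.7 − 4.5525) + 58.2 × (31.7 − 2.6) = 12395.5 + 1693.6 = 14089.1 kip·in.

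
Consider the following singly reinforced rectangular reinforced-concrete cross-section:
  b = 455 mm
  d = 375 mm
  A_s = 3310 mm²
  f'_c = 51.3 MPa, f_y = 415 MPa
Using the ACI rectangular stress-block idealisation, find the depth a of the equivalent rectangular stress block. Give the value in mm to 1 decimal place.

a ≈ 69.2 mm

T = A_s f_y = 3310 × 415 = 1373650 N = 1373.65 kN.
Setting C = 0.85 f'_c a b equal to T: a = 1373650/(0.85 × 51.3 × 455) = 69.2 mm.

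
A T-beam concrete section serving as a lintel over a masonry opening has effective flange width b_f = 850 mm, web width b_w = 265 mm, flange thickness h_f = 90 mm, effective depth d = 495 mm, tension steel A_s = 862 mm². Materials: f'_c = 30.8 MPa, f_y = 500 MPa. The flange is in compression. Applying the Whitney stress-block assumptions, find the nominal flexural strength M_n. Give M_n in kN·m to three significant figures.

M_n ≈ 209 kN·m

Tension: T = A_s f_y = 862 × 500 = 431000 N.
Try a within the flange: a = T/(0.85 f'_c b_f) = 431000/(0.85 × 30.8 × 850) = 19.37 mm.
Since a = 19.37 ≤ h_f = 90 mm, the stress block lies entirely in the flange; analyse as a rectangular beam of width b_f.
M_n = T(d − a/2) = 431000 × (495 − 9.685) = 209.17 × 10⁶ N·mm.
M_n = 209.17 kN·m.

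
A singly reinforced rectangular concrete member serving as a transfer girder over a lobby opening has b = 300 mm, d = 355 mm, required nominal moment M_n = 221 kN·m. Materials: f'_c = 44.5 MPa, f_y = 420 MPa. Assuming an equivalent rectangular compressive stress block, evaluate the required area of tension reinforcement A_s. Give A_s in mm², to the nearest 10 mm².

With M_n = 0.85 f'_c a b (d − a/2), solve the quadratic for a:
a = d − √(d² − 2M_n/(0.85 f'_c b)) = 355 − √(355² − 2 × 221×10⁶/(0.85 × 44.5 × 300)) = 59.92 mm.
A_s = 0.85 f'_c a b / f_y = 0.85 × 44.5 × 59.92 × 300 / 420 = 1618.9 mm².

A_s ≈ 1620 mm²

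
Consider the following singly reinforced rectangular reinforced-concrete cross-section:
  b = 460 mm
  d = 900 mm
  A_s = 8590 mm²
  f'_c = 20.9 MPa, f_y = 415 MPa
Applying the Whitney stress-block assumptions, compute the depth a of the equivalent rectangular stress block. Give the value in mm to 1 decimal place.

a ≈ 436.2 mm

T = A_s f_y = 8590 × 415 = 3564850 N = 3564.85 kN.
Setting C = 0.85 f'_c a b equal to T: a = 3564850/(0.85 × 20.9 × 460) = 436.2 mm.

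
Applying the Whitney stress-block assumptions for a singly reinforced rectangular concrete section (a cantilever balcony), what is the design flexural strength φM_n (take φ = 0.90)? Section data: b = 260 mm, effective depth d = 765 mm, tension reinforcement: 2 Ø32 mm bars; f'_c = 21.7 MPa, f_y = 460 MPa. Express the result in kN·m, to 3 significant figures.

φM_n ≈ 458 kN·m

A_s = 2 × 804 = 1608 mm².
T = A_s f_y = 1608 × 460 = 739680 N = 739.68 kN.
From C = T: a = T/(0.85 f'_c b) = 739680/(0.85 × 21.7 × 260) = 154.24 mm.
M_n = T(d − a/2) = 739.68 kN × (765 − 77.12) mm = 508.81 kN·m.
φM_n = 0.90 × 508.81 = 457.93 kN·m.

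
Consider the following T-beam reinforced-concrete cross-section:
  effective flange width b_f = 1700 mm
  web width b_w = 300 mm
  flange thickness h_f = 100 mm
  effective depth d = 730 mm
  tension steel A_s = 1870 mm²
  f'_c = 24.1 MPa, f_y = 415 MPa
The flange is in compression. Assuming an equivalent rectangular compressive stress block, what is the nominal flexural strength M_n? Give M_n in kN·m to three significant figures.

M_n ≈ 558 kN·m

Tension: T = A_s f_y = 1870 × 415 = 776050 N.
Try a within the flange: a = T/(0.85 f'_c b_f) = 776050/(0.85 × 24.1 × 1700) = 22.28 mm.
Since a = 22.28 ≤ h_f = 100 mm, the stress block lies entirely in the flange; analyse as a rectangular beam of width b_f.
M_n = T(d − a/2) = 776050 × (730 − 11.14) = 557.87 × 10⁶ N·mm.
M_n = 557.87 kN·m.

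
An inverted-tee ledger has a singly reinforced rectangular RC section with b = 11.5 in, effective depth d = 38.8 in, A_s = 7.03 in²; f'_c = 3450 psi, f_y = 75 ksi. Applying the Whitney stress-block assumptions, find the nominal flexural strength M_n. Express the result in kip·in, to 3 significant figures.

T = A_s f_y = 7.03 × 75 = 527.25 kips.
a = T/(0.85 f'_c b) = 527.25/(0.85 × 3.45 × 11.5) = 15.634 in.
M_n = T(d − a/2) = 527.25 × (38.8 − 7.817) = 16335.8 kip·in.

M_n ≈ 16300 kip·in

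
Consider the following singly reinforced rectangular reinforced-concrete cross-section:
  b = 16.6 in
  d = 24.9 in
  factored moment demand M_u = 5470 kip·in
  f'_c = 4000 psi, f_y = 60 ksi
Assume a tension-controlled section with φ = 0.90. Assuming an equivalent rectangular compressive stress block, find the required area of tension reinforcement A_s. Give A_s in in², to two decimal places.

A_s ≈ 4.50 in²

M_n = M_u/φ = 5470/0.90 = 6077.78 kip·in.
From M_n = 0.85 f'_c a b (d − a/2):
a = d − √(d² − 2M_n/(0.85 f'_c b)) = 24.9 − √(24.9² − 2 × 6077.78/(0.85 × 4 × 16.6)) = 4.784 in.
A_s = 0.85 f'_c a b / f_y = 0.85 × 4 × 4.784 × 16.6 / 60 = 4.500 in².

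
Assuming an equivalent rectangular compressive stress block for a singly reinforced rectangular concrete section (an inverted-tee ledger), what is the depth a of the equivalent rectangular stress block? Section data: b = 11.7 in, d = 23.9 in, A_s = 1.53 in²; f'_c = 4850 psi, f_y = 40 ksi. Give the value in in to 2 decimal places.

T = A_s f_y = 1.53 × 40 = 61.2 kips.
a = T/(0.85 f'_c b) = 61.2/(0.85 × 4.85 × 11.7) = 1.27 in.

a ≈ 1.27 in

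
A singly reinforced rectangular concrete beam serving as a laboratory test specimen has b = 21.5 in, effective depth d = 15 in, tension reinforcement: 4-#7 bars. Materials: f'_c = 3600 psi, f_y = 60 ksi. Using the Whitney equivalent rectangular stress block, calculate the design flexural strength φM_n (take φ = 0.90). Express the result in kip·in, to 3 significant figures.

A_s = 4 × 0.6 = 2.4 in².
T = A_s f_y = 2.4 × 60 = 144 kips.
a = T/(0.85 f'_c b) = 144/(0.85 × 3.6 × 21.5) = 2.189 in.
M_n = T(d − a/2) = 144 × (15 − 1.0945) = 2002.4 kip·in.
φM_n = 0.90 × 2002.4 = 1802.2 kip·in.

φM_n ≈ 1800 kip·in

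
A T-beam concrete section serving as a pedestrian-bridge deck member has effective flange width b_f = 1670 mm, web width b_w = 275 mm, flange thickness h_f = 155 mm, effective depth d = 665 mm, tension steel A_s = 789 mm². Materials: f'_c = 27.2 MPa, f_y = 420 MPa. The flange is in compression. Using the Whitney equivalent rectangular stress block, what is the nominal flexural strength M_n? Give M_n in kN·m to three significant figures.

Tension: T = A_s f_y = 789 × 420 = 331380 N.
Try a within the flange: a = T/(0.85 f'_c b_f) = 331380/(0.85 × 27.2 × 1670) = 8.58 mm.
Since a = 8.58 ≤ h_f = 155 mm, the stress block lies entirely in the flange; analyse as a rectangular beam of width b_f.
M_n = T(d − a/2) = 331380 × (665 − 4.29) = 218.95 × 10⁶ N·mm.
M_n = 218.95 kN·m.

M_n ≈ 219 kN·m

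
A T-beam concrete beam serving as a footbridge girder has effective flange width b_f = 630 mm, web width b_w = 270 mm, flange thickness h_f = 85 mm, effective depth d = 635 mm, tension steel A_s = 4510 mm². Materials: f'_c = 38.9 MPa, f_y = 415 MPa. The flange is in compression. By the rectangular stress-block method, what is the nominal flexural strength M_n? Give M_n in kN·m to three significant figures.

Tension: T = A_s f_y = 4510 × 415 = 1871650 N.
Try a within the flange: a = T/(0.85 f'_c b_f) = 1871650/(0.85 × 38.9 × 630) = 89.85 mm.
a = 89.85 > h_f = 85 mm: the block extends into the web. Split into flange-overhang and web parts.
C_f = 0.85 f'_c (b_f − b_w) h_f = 0.85 × 38.9 × (630 − 270) × 85 = 1011789 N.
Remaining web compression depth: a_w = (T − C_f)/(0.85 f'_c b_w) = (1871650 − 1011789)/(0.85 × 38.9 × 270) = 96.32 mm.
M_n = C_f(d − h_f/2) + (T − C_f)(d − a_w/2) = 1011789 × (635 − 42.5) + 859861 × (635 − 48.16) = 599.48 + 504.60 = 1104.08 × 10⁶ N·mm.
M_n = 1104.08 kN·m.

M_n ≈ 1100 kN·m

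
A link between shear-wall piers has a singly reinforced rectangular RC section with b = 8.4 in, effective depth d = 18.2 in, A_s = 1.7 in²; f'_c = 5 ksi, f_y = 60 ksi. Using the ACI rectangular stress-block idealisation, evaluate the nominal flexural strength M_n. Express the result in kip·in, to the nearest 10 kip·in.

T = A_s f_y = 1.7 × 60 = 102 kips.
a = T/(0.85 f'_c b) = 102/(0.85 × 5 × 8.4) = 2.857 in.
M_n = T(d − a/2) = 102 × (18.2 − 1.4285) = 1710.7 kip·in.

M_n ≈ 1710 kip·in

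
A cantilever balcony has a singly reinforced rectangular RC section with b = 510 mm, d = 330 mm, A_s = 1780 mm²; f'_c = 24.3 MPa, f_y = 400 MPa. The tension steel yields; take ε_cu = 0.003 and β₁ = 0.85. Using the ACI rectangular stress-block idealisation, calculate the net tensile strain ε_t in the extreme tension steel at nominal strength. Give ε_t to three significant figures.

a = A_s f_y/(0.85 f'_c b) = 67.59 mm.
β₁ = 0.85, so c = a/β₁ = 67.59/0.85 = 79.52 mm.
From the linear strain diagram with ε_cu = 0.003: ε_t = 0.003 (d − c)/c = 0.003 × (330 − 79.52)/79.52 = 0.00945.
Since ε_t ≥ 0.005, the section is tension-controlled.

ε_t ≈ 0.00945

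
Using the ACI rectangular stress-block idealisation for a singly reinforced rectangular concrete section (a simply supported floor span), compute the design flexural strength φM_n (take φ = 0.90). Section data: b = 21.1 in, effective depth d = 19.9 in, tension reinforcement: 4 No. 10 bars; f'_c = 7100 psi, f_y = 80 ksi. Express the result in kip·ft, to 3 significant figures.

A_s = 4 × 1.27 = 5.08 in².
T = A_s f_y = 5.08 × 80 = 406.4 kips.
a = T/(0.85 f'_c b) = 406.4/(0.85 × 7.1 × 21.1) = 3.191 in.
M_n = T(d − a/2) = 406.4 × (19.9 − 1.5955) = 7438.9 kip·in = 7438.9/12 = 619.91 kip·ft.
φM_n = 0.90 × 619.91 = 557.92 kip·ft.

φM_n ≈ 558 kip·ft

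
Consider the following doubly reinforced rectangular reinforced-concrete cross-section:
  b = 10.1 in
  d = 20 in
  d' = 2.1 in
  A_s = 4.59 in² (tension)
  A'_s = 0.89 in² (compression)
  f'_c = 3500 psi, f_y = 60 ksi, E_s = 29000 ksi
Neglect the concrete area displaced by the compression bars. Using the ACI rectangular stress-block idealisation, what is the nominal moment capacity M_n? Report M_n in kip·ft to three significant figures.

Assume both steels yield.
a = (A_s − A'_s) f_y/(0.85 f'_c b) = (4.59 − 0.89) × 60/(0.85 × 3.5 × 10.1) = 7.388 in.
c = a/β₁ = 7.388/0.85 = 8.692 in; ε'_s = 0.003(c − d')/c = 0.0023 ≥ ε_y = 0.0021, so the compression steel yields.
M_n = (A_s − A'_s) f_y (d − a/2) + A'_s f_y (d − d') = 222 × (20 − 3.694) + 53.4 × (20 − 2.1) = 3619.9 + 955.9 = 4575.8 kip·in = 4575.8/12 = 381.32 kip·ft.

M_n ≈ 381 kip·ft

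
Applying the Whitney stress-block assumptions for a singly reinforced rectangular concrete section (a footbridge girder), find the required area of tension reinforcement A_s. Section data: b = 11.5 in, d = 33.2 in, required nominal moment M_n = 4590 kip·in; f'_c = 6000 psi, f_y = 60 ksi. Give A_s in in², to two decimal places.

From M_n = 0.85 f'_c a b (d − a/2):
a = d − √(d² − 2M_n/(0.85 f'_c b)) = 33.2 − √(33.2² − 2 × 4590/(0.85 × 6 × 11.5)) = 2.447 in.
A_s = 0.85 f'_c a b / f_y = 0.85 × 6 × 2.447 × 11.5 / 60 = 2.392 in².

A_s ≈ 2.39 in²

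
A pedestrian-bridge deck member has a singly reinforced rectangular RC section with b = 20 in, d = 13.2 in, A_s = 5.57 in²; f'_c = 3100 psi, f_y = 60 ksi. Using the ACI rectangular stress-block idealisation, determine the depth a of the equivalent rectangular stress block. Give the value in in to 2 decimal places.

a ≈ 6.34 in

T = A_s f_y = 5.57 × 60 = 334.2 kips.
a = T/(0.85 f'_c b) = 334.2/(0.85 × 3.1 × 20) = 6.34 in.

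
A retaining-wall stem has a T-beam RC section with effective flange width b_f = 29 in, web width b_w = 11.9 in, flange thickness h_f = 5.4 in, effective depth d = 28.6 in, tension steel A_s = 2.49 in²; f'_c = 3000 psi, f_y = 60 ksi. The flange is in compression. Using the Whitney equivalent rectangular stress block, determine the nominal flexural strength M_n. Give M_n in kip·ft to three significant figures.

M_n ≈ 343 kip·ft

Tension: T = A_s f_y = 2.49 × 60 = 149.4 kips.
Try a within the flange: a = T/(0.85 f'_c b_f) = 149.4/(0.85 × 3 × 29) = 2.020 in.
Since a = 2.020 ≤ h_f = 5.4 in, the stress block lies entirely in the flange; analyse as a rectangular beam of width b_f.
M_n = T(d − a/2) = 149.4 × (28.6 − 1.01) = 4121.9 kip·in.
M_n = 4121.9/12 = 343.49 kip·ft.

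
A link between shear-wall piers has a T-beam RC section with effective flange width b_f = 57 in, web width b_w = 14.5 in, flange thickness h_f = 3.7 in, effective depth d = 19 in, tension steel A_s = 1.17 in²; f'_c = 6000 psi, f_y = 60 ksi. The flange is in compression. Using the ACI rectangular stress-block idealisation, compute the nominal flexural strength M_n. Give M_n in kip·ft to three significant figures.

M_n ≈ 110 kip·ft

Tension: T = A_s f_y = 1.17 × 60 = 70.2 kips.
Try a within the flange: a = T/(0.85 f'_c b_f) = 70.2/(0.85 × 6 × 57) = 0.241 in.
Since a = 0.241 ≤ h_f = 3.7 in, the stress block lies entirely in the flange; analyse as a rectangular beam of width b_f.
M_n = T(d − a/2) = 70.2 × (19 − 0.1205) = 1325.3 kip·in.
M_n = 1325.3/12 = 110.44 kip·ft.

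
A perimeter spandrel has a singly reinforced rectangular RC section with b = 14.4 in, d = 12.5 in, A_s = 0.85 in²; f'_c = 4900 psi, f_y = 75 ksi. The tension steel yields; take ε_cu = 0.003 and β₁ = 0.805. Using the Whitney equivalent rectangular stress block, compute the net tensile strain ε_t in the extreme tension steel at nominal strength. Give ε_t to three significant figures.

ε_t ≈ 0.0254

a = A_s f_y/(0.85 f'_c b) = 1.063 in.
β₁ = 0.805, so c = a/β₁ = 1.063/0.805 = 1.320 in.
From the linear strain diagram with ε_cu = 0.003: ε_t = 0.003 (d − c)/c = 0.003 × (12.5 − 1.320)/1.320 = 0.0254.
Since ε_t ≥ 0.005, the section is tension-controlled.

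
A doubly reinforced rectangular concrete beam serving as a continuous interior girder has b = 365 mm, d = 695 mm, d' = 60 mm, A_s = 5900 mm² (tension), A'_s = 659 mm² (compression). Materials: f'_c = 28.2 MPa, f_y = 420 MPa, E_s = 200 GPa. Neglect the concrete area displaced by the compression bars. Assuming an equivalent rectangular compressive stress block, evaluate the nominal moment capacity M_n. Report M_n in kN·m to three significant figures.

M_n ≈ 1430 kN·m

Assume both tension and compression steel yield.
Net tension couple steel: A_s − A'_s = 5241 mm².
a = (A_s − A'_s) f_y / (0.85 f'_c b) = 2201220/(0.85 × 28.2 × 365) = 251.60 mm.
c = a/β₁ = 251.60/0.849 = 296.35 mm; ε'_s = 0.003(c − d')/c = 0.0024 ≥ f_y/E_s = 0.0021, so compression steel does yield.
M_n = (A_s − A'_s) f_y (d − a/2) + A'_s f_y (d − d') = [2201220 × (695 − 125.8) + 276780 × (695 − 60)] × 10⁻⁶ = 1252.93 + 175.76 = 1428.69 kN·m.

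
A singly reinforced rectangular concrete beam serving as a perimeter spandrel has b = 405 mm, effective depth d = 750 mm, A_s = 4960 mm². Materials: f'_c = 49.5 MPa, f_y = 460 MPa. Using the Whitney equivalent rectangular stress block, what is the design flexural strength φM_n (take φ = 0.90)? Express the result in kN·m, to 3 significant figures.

φM_n ≈ 1400 kN·m

T = A_s f_y = 4960 × 460 = 2281600 N = 2281.6 kN.
From C = T: a = T/(0.85 f'_c b) = 2281600/(0.85 × 49.5 × 405) = 133.89 mm.
M_n = T(d − a/2) = 2281.6 kN × (750 − 66.945) mm = 1558.46 kN·m.
φM_n = 0.90 × 1558.46 = 1402.61 kN·m.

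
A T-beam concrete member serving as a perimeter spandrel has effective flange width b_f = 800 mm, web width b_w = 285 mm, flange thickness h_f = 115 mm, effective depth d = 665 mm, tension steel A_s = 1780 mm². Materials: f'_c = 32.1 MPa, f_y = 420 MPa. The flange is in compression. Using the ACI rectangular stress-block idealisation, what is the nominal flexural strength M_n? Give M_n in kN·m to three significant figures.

M_n ≈ 484 kN·m

Tension: T = A_s f_y = 1780 × 420 = 747600 N.
Try a within the flange: a = T/(0.85 f'_c b_f) = 747600/(0.85 × 32.1 × 800) = 34.25 mm.
Since a = 34.25 ≤ h_f = 115 mm, the stress block lies entirely in the flange; analyse as a rectangular beam of width b_f.
M_n = T(d − a/2) = 747600 × (665 − 17.125) = 484.35 × 10⁶ N·mm.
M_n = 484.35 kN·m.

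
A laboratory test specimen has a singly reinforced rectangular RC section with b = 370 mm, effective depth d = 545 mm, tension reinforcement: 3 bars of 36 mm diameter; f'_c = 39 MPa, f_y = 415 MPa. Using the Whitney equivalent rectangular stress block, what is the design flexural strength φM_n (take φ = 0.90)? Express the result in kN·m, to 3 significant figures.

φM_n ≈ 563 kN·m

A_s = 3 × 1018 = 3054 mm².
T = A_s f_y = 3054 × 415 = 1267410 N = 1267.41 kN.
From C = T: a = T/(0.85 f'_c b) = 1267410/(0.85 × 39 × 370) = 103.33 mm.
M_n = T(d − a/2) = 1267.41 kN × (545 − 51.665) mm = 625.26 kN·m.
φM_n = 0.90 × 625.26 = 562.73 kN·m.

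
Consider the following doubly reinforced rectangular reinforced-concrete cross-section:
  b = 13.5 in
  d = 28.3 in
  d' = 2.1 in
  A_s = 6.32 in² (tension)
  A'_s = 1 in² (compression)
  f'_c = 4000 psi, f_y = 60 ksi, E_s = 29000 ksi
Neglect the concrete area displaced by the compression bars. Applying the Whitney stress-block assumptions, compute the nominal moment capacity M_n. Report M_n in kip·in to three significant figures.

M_n ≈ 9500 kip·in

Assume both steels yield.
a = (A_s − A'_s) f_y/(0.85 f'_c b) = (6.32 − 1) × 60/(0.85 × 4 × 13.5) = 6.954 in.
c = a/β₁ = 6.954/0.85 = 8.181 in; ε'_s = 0.003(c − d')/c = 0.0022 ≥ ε_y = 0.0021, so the compression steel yields.
M_n = (A_s − A'_s) f_y (d − a/2) + A'_s f_y (d − d') = 319.2 × (28.3 − 3.477) + 60 × (28.3 − 2.1) = 7923.5 + 1572.0 = 9495.5 kip·in.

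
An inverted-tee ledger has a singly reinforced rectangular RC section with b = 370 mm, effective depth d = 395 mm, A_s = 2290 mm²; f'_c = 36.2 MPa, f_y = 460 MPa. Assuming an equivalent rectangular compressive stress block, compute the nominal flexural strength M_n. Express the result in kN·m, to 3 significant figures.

M_n ≈ 367 kN·m

T = A_s f_y = 2290 × 460 = 1053400 N = 1053.4 kN.
From C = T: a = T/(0.85 f'_c b) = 1053400/(0.85 × 36.2 × 370) = 92.53 mm.
M_n = T(d − a/2) = 1053.4 kN × (395 − 46.265) mm = 367.36 kN·m.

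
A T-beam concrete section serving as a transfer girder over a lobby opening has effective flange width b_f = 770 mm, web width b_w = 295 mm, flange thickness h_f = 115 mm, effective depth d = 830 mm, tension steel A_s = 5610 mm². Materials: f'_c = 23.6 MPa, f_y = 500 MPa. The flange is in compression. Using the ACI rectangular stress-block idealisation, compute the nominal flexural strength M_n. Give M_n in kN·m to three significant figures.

Tension: T = A_s f_y = 5610 × 500 = 2805000 N.
Try a within the flange: a = T/(0.85 f'_c b_f) = 2805000/(0.85 × 23.6 × 770) = 181.60 mm.
a = 181.60 > h_f = 115 mm: the block extends into the web. Split into flange-overhang and web parts.
C_f = 0.85 f'_c (b_f − b_w) h_f = 0.85 × 23.6 × (770 − 295) × 115 = 1095778 N.
Remaining web compression depth: a_w = (T − C_f)/(0.85 f'_c b_w) = (2805000 − 1095778)/(0.85 × 23.6 × 295) = 288.83 mm.
M_n = C_f(d − h_f/2) + (T − C_f)(d − a_w/2) = 1095778 × (830 − 57.5) + 1709222 × (830 − 144.415) = 846.49 + 1171.82 = 2018.31 × 10⁶ N·mm.
M_n = 2018.31 kN·m.

M_n ≈ 2020 kN·m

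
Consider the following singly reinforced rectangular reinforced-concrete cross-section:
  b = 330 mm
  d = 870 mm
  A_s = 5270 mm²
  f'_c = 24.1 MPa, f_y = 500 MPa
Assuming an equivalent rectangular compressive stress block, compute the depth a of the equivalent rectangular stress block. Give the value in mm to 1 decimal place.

a ≈ 389.8 mm

T = A_s f_y = 5270 × 500 = 2635000 N = 2635 kN.
Setting C = 0.85 f'_c a b equal to T: a = 2635000/(0.85 × 24.1 × 330) = 389.8 mm.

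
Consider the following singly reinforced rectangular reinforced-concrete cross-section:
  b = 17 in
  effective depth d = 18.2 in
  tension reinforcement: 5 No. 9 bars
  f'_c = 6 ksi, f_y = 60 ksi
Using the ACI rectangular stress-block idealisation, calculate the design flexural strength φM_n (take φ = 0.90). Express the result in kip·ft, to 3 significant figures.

φM_n ≈ 371 kip·ft

A_s = 5 × 1 = 5 in².
T = A_s f_y = 5 × 60 = 300 kips.
a = T/(0.85 f'_c b) = 300/(0.85 × 6 × 17) = 3.460 in.
M_n = T(d − a/2) = 300 × (18.2 − 1.73) = 4941.0 kip·in = 4941.0/12 = 411.75 kip·ft.
φM_n = 0.90 × 411.75 = 370.58 kip·ft.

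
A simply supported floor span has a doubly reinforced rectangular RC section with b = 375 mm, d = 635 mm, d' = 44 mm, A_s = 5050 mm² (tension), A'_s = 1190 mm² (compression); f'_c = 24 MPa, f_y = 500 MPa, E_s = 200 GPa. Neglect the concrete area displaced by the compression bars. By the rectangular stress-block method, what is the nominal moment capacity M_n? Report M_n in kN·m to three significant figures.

M_n ≈ 1330 kN·m

Assume both tension and compression steel yield.
Net tension couple steel: A_s − A'_s = 3860 mm².
a = (A_s − A'_s) f_y / (0.85 f'_c b) = 1930000/(0.85 × 24 × 375) = 252.29 mm.
c = a/β₁ = 252.29/0.85 = 296.81 mm; ε'_s = 0.003(c − d')/c = 0.0026 ≥ f_y/E_s = 0.0025, so compression steel does yield.
M_n = (A_s − A'_s) f_y (d − a/2) + A'_s f_y (d − d') = [1930000 × (635 − 126.145) + 595000 × (635 − 44)] × 10⁻⁶ = 982.09 + 351.65 = 1333.74 kN·m.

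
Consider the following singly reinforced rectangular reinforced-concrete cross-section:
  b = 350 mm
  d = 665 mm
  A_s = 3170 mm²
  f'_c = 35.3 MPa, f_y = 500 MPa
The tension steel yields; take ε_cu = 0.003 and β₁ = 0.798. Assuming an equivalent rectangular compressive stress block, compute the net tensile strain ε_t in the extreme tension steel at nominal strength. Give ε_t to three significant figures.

ε_t ≈ 0.00755

a = A_s f_y/(0.85 f'_c b) = 150.93 mm.
β₁ = 0.798, so c = a/β₁ = 150.93/0.798 = 189.14 mm.
From the linear strain diagram with ε_cu = 0.003: ε_t = 0.003 (d − c)/c = 0.003 × (665 − 189.14)/189.14 = 0.00755.
Since ε_t ≥ 0.005, the section is tension-controlled.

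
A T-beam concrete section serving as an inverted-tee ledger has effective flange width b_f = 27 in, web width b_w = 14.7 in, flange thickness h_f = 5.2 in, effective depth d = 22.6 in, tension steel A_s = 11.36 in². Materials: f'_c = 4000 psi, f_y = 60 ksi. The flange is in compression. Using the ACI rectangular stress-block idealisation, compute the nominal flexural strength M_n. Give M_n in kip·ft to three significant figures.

M_n ≈ 1060 kip·ft

Tension: T = A_s f_y = 11.36 × 60 = 681.6 kips.
Try a within the flange: a = T/(0.85 f'_c b_f) = 681.6/(0.85 × 4 × 27) = 7.425 in.
a = 7.425 > h_f = 5.2 in: the block extends into the web. Split into flange-overhang and web parts.
C_f = 0.85 f'_c (b_f − b_w) h_f = 0.85 × 4 × (27 − 14.7) × 5.2 = 217.5 kips.
Remaining web compression depth: a_w = (T − C_f)/(0.85 f'_c b_w) = (681.6 − 217.5)/(0.85 × 4 × 14.7) = 9.286 in.
M_n = C_f(d − h_f/2) + (T − C_f)(d − a_w/2) = 217.5 × (22.6 − 2.6) + 464.1 × (22.6 − 4.643) = 4350.0 + 8333.8 = 12683.8 kip·in.
M_n = 12683.8/12 = 1056.98 kip·ft.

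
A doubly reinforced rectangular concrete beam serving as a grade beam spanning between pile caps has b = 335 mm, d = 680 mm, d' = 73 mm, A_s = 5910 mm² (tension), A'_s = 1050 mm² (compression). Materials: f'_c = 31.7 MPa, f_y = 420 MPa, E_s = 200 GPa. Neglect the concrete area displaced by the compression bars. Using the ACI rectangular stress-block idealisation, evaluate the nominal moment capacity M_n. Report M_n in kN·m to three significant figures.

Assume both tension and compression steel yield.
Net tension couple steel: A_s − A'_s = 4860 mm².
a = (A_s − A'_s) f_y / (0.85 f'_c b) = 2041200/(0.85 × 31.7 × 335) = 226.13 mm.
c = a/β₁ = 226.13/0.824 = 274.43 mm; ε'_s = 0.003(c − d')/c = 0.0022 ≥ f_y/E_s = 0.0021, so compression steel does yield.
M_n = (A_s − A'_s) f_y (d − a/2) + A'_s f_y (d − d') = [2041200 × (680 − 113.065) + 441000 × (680 − 73)] × 10⁻⁶ = 1157.23 + 267.69 = 1424.92 kN·m.

M_n ≈ 1420 kN·m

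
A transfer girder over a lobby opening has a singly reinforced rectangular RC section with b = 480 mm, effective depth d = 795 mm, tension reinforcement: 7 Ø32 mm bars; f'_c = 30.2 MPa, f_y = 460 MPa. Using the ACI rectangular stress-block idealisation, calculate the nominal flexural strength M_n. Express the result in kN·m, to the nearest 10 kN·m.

M_n ≈ 1790 kN·m

A_s = 7 × 804 = 5628 mm².
T = A_s f_y = 5628 × 460 = 2588880 N = 2588.88 kN.
From C = T: a = T/(0.85 f'_c b) = 2588880/(0.85 × 30.2 × 480) = 210.11 mm.
M_n = T(d − a/2) = 2588.88 kN × (795 − 105.055) mm = 1786.18 kN·m.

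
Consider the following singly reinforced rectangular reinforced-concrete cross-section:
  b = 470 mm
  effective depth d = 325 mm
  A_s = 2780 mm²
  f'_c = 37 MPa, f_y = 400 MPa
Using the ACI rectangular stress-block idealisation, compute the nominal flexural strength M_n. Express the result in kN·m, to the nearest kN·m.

M_n ≈ 320 kN·m

T = A_s f_y = 2780 × 400 = 1112000 N = 1112 kN.
From C = T: a = T/(0.85 f'_c b) = 1112000/(0.85 × 37 × 470) = 75.23 mm.
M_n = T(d − a/2) = 1112 kN × (325 − 37.615) mm = 319.57 kN·m.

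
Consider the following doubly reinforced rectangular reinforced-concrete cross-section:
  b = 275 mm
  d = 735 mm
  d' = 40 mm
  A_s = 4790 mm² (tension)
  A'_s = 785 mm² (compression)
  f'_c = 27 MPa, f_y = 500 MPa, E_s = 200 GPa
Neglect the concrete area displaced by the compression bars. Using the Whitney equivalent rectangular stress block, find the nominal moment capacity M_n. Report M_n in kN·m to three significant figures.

Assume both tension and compression steel yield.
Net tension couple steel: A_s − A'_s = 4005 mm².
a = (A_s − A'_s) f_y / (0.85 f'_c b) = 2002500/(0.85 × 27 × 275) = 317.29 mm.
c = a/β₁ = 317.29/0.85 = 373.28 mm; ε'_s = 0.003(c − d')/c = 0.0027 ≥ f_y/E_s = 0.0025, so compression steel does yield.
M_n = (A_s − A'_s) f_y (d − a/2) + A'_s f_y (d − d') = [2002500 × (735 − 158.645) + 392500 × (735 − 40)] × 10⁻⁶ = 1154.15 + 272.79 = 1426.94 kN·m.

M_n ≈ 1430 kN·m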